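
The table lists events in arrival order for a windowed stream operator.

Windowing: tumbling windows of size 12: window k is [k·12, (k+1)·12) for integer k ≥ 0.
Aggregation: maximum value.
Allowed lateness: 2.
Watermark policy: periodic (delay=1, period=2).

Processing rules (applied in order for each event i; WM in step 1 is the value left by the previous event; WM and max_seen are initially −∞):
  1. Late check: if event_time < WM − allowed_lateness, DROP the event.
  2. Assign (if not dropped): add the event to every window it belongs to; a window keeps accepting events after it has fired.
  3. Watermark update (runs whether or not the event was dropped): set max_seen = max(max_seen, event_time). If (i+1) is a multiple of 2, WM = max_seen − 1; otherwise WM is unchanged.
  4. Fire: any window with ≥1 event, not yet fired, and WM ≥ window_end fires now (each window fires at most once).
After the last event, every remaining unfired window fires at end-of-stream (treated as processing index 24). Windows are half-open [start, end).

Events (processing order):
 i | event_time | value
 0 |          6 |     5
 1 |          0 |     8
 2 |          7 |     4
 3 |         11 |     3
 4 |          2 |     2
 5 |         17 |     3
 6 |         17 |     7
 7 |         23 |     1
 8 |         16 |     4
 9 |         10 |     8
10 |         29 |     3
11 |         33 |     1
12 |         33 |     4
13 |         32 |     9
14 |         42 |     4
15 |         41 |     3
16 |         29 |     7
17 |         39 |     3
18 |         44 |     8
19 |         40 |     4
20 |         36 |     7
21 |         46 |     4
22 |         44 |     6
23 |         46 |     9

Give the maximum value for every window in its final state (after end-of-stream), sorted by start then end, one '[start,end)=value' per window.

[0,12)=8 [12,24)=7 [24,36)=9 [36,48)=9

i=0 t=6 v=5: → [0,12); WM=−∞
i=1 t=0 v=8: → [0,12); WM=5
i=2 t=7 v=4: → [0,12); WM=5
i=3 t=11 v=3: → [0,12); WM=10
i=4 t=2 v=2: DROP (t<10-2); WM=10
i=5 t=17 v=3: → [12,24); WM=16; [0,12) fires=8
i=6 t=17 v=7: → [12,24); WM=16
i=7 t=23 v=1: → [12,24); WM=22
i=8 t=16 v=4: DROP (t<22-2); WM=22
i=9 t=10 v=8: DROP (t<22-2); WM=22
i=10 t=29 v=3: → [24,36); WM=22
i=11 t=33 v=1: → [24,36); WM=32; [12,24) fires=7
i=12 t=33 v=4: → [24,36); WM=32
i=13 t=32 v=9: → [24,36); WM=32
i=14 t=42 v=4: → [36,48); WM=32
i=15 t=41 v=3: → [36,48); WM=41; [24,36) fires=9
i=16 t=29 v=7: DROP (t<41-2); WM=41
i=17 t=39 v=3: → [36,48); WM=41
i=18 t=44 v=8: → [36,48); WM=41
i=19 t=40 v=4: → [36,48); WM=43
i=20 t=36 v=7: DROP (t<43-2); WM=43
i=21 t=46 v=4: → [36,48); WM=45
i=22 t=44 v=6: → [36,48); WM=45
i=23 t=46 v=9: → [36,48); WM=45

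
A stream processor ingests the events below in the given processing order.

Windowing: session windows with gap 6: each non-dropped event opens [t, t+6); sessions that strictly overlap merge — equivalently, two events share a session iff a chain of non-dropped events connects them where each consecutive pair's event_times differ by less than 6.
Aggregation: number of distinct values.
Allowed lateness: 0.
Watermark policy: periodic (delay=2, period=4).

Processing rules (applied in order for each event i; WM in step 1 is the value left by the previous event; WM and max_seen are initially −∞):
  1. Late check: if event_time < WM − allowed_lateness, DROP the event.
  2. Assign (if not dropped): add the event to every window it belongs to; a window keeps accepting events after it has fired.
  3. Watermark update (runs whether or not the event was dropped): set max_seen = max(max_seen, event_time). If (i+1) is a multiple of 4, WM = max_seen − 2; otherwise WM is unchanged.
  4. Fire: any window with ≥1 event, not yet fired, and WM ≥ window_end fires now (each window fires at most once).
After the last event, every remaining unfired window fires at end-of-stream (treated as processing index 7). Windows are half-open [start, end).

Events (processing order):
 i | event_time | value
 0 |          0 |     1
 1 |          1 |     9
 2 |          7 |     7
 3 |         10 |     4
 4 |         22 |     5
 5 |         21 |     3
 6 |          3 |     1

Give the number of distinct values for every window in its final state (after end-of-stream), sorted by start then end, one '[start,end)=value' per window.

i=0 t=0 v=1: → [0,6); WM=−∞
i=1 t=1 v=9: → [0,7); WM=−∞
i=2 t=7 v=7: → [7,13); WM=−∞
i=3 t=10 v=4: → [7,16); WM=8
i=4 t=22 v=5: → [22,28); WM=8
i=5 t=21 v=3: → [21,28); WM=8
i=6 t=3 v=1: DROP (t<8-0); WM=8

[0,7)=2 [7,16)=2 [21,28)=2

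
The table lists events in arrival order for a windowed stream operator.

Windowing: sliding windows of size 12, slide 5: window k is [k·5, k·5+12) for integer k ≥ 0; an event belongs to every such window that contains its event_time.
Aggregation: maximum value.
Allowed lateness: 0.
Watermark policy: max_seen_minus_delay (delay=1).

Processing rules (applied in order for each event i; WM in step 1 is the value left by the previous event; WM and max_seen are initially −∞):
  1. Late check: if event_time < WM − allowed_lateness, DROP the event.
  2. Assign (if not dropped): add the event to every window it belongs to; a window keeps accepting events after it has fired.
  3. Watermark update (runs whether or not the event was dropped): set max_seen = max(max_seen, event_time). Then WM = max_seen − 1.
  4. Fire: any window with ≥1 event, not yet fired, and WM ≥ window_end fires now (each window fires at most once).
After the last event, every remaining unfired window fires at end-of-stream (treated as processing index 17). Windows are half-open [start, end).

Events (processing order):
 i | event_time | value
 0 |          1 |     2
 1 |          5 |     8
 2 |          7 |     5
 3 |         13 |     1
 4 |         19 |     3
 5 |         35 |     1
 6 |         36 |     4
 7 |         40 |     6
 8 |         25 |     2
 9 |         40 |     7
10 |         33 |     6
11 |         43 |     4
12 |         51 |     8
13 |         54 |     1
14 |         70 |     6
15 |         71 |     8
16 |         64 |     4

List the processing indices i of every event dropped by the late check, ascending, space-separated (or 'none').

i=0 t=1 v=2: → [0,12); WM=0
i=1 t=5 v=8: → [5,17),[0,12); WM=4
i=2 t=7 v=5: → [5,17),[0,12); WM=6
i=3 t=13 v=1: → [10,22),[5,17); WM=12; [0,12) fires=8
i=4 t=19 v=3: → [15,27),[10,22); WM=18; [5,17) fires=8
i=5 t=35 v=1: → [35,47),[30,42),[25,37); WM=34; [10,22) fires=3 [15,27) fires=3
i=6 t=36 v=4: → [35,47),[30,42),[25,37); WM=35
i=7 t=40 v=6: → [40,52),[35,47),[30,42); WM=39; [25,37) fires=4
i=8 t=25 v=2: DROP (t<39-0); WM=39
i=9 t=40 v=7: → [40,52),[35,47),[30,42); WM=39
i=10 t=33 v=6: DROP (t<39-0); WM=39
i=11 t=43 v=4: → [40,52),[35,47); WM=42; [30,42) fires=7
i=12 t=51 v=8: → [50,62),[45,57),[40,52); WM=50; [35,47) fires=7
i=13 t=54 v=1: → [50,62),[45,57); WM=53; [40,52) fires=8
i=14 t=70 v=6: → [70,82),[65,77),[60,72); WM=69; [45,57) fires=8 [50,62) fires=8
i=15 t=71 v=8: → [70,82),[65,77),[60,72); WM=70
i=16 t=64 v=4: DROP (t<70-0); WM=70

8 10 16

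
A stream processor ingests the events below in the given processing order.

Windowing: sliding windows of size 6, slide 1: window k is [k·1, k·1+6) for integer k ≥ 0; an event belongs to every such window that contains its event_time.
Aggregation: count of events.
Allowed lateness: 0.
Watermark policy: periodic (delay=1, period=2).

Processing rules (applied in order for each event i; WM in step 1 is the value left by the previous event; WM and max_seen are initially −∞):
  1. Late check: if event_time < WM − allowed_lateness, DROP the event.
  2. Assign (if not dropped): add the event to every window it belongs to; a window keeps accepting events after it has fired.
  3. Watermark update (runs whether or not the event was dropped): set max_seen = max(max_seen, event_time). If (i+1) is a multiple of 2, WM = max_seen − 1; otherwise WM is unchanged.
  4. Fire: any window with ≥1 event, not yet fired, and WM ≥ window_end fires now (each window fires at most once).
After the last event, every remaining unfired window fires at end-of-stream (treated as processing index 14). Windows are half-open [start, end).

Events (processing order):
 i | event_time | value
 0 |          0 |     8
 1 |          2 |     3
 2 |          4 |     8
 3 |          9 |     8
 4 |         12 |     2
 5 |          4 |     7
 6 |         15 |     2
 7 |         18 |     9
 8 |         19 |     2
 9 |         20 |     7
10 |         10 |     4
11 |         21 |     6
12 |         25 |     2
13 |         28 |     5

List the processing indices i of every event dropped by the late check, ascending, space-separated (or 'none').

i=0 t=0 v=8: → [0,6); WM=−∞
i=1 t=2 v=3: → [2,8),[1,7),[0,6); WM=1
i=2 t=4 v=8: → [4,10),[3,9),[2,8),[1,7),[0,6); WM=1
i=3 t=9 v=8: → [9,15),[8,14),[7,13),[6,12),[5,11),[4,10); WM=8; [0,6) fires=3 [1,7) fires=2 [2,8) fires=2
i=4 t=12 v=2: → [12,18),[11,17),[10,16),[9,15),[8,14),[7,13); WM=8
i=5 t=4 v=7: DROP (t<8-0); WM=11; [3,9) fires=1 [4,10) fires=2 [5,11) fires=1
i=6 t=15 v=2: → [15,21),[14,20),[13,19),[12,18),[11,17),[10,16); WM=11
i=7 t=18 v=9: → [18,24),[17,23),[16,22),[15,21),[14,20),[13,19); WM=17; [6,12) fires=1 [7,13) fires=2 [8,14) fires=2 [9,15) fires=2 [10,16) fires=2 [11,17) fires=2
i=8 t=19 v=2: → [19,25),[18,24),[17,23),[16,22),[15,21),[14,20); WM=17
i=9 t=20 v=7: → [20,26),[19,25),[18,24),[17,23),[16,22),[15,21); WM=19; [12,18) fires=2 [13,19) fires=2
i=10 t=10 v=4: DROP (t<19-0); WM=19
i=11 t=21 v=6: → [21,27),[20,26),[19,25),[18,24),[17,23),[16,22); WM=20; [14,20) fires=3
i=12 t=25 v=2: → [25,31),[24,30),[23,29),[22,28),[21,27),[20,26); WM=20
i=13 t=28 v=5: → [28,34),[27,33),[26,32),[25,31),[24,30),[23,29); WM=27; [15,21) fires=4 [16,22) fires=4 [17,23) fires=4 [18,24) fires=4 [19,25) fires=3 [20,26) fires=3 [21,27) fires=2

5 10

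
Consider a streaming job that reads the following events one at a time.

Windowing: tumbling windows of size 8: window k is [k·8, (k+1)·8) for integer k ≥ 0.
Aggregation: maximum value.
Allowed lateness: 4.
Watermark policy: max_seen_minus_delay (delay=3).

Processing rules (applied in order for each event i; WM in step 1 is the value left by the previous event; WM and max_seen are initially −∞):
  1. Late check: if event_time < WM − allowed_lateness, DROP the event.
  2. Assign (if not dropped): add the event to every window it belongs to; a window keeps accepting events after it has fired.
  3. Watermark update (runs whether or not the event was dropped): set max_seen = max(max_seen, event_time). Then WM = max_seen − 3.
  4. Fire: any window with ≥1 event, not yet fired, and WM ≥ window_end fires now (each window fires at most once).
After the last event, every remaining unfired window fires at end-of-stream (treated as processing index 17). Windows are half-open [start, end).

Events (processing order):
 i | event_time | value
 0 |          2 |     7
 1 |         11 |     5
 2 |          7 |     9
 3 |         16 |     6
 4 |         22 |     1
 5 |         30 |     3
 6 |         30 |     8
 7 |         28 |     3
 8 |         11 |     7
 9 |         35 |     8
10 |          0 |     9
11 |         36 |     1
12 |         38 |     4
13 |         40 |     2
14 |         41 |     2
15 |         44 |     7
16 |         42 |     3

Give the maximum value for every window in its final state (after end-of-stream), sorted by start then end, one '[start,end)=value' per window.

i=0 t=2 v=7: → [0,8); WM=-1
i=1 t=11 v=5: → [8,16); WM=8; [0,8) fires=7
i=2 t=7 v=9: → [0,8); WM=8
i=3 t=16 v=6: → [16,24); WM=13
i=4 t=22 v=1: → [16,24); WM=19; [8,16) fires=5
i=5 t=30 v=3: → [24,32); WM=27; [16,24) fires=6
i=6 t=30 v=8: → [24,32); WM=27
i=7 t=28 v=3: → [24,32); WM=27
i=8 t=11 v=7: DROP (t<27-4); WM=27
i=9 t=35 v=8: → [32,40); WM=32; [24,32) fires=8
i=10 t=0 v=9: DROP (t<32-4); WM=32
i=11 t=36 v=1: → [32,40); WM=33
i=12 t=38 v=4: → [32,40); WM=35
i=13 t=40 v=2: → [40,48); WM=37
i=14 t=41 v=2: → [40,48); WM=38
i=15 t=44 v=7: → [40,48); WM=41; [32,40) fires=8
i=16 t=42 v=3: → [40,48); WM=41

[0,8)=9 [8,16)=5 [16,24)=6 [24,32)=8 [32,40)=8 [40,48)=7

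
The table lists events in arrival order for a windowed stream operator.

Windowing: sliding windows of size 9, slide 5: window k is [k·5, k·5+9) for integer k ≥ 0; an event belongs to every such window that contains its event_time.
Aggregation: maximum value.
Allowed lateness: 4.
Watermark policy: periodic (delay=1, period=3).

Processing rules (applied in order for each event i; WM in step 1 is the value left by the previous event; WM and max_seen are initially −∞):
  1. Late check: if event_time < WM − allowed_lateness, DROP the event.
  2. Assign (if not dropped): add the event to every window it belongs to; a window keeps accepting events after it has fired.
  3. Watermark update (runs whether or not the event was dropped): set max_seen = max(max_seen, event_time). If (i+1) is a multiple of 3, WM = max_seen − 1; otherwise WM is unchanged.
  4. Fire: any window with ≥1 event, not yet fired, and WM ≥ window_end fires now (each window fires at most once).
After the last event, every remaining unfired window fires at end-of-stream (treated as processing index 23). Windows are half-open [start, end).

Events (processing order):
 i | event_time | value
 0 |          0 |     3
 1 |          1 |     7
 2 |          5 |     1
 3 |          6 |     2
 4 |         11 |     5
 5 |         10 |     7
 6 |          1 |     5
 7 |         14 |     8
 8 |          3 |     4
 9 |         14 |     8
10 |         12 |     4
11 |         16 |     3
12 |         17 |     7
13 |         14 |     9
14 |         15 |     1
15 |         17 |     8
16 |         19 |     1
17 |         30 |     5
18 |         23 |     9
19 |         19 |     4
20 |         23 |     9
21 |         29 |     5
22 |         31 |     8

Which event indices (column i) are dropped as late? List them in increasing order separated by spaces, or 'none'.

i=0 t=0 v=3: → [0,9); WM=−∞
i=1 t=1 v=7: → [0,9); WM=−∞
i=2 t=5 v=1: → [5,14),[0,9); WM=4
i=3 t=6 v=2: → [5,14),[0,9); WM=4
i=4 t=11 v=5: → [10,19),[5,14); WM=4
i=5 t=10 v=7: → [10,19),[5,14); WM=10; [0,9) fires=7
i=6 t=1 v=5: DROP (t<10-4); WM=10
i=7 t=14 v=8: → [10,19); WM=10
i=8 t=3 v=4: DROP (t<10-4); WM=13
i=9 t=14 v=8: → [10,19); WM=13
i=10 t=12 v=4: → [10,19),[5,14); WM=13
i=11 t=16 v=3: → [15,24),[10,19); WM=15; [5,14) fires=7
i=12 t=17 v=7: → [15,24),[10,19); WM=15
i=13 t=14 v=9: → [10,19); WM=15
i=14 t=15 v=1: → [15,24),[10,19); WM=16
i=15 t=17 v=8: → [15,24),[10,19); WM=16
i=16 t=19 v=1: → [15,24); WM=16
i=17 t=30 v=5: → [30,39),[25,34); WM=29; [10,19) fires=9 [15,24) fires=8
i=18 t=23 v=9: DROP (t<29-4); WM=29
i=19 t=19 v=4: DROP (t<29-4); WM=29
i=20 t=23 v=9: DROP (t<29-4); WM=29
i=21 t=29 v=5: → [25,34); WM=29
i=22 t=31 v=8: → [30,39),[25,34); WM=29

6 8 18 19 20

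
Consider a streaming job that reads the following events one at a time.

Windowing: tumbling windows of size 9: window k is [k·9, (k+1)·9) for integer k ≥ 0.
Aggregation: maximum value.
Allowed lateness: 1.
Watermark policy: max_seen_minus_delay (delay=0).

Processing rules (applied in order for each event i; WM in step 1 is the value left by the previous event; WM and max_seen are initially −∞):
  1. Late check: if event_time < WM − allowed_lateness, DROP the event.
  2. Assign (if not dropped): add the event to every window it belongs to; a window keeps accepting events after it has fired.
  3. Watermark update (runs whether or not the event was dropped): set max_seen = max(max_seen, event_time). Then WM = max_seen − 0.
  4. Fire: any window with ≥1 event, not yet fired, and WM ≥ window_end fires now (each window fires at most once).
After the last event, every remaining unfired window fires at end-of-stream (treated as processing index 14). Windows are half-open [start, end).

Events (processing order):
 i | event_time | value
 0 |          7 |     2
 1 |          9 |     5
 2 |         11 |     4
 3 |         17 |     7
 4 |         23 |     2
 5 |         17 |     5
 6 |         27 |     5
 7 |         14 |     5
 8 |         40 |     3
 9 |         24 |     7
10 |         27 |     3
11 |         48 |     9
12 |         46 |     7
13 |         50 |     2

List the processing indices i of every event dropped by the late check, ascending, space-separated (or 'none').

5 7 9 10 12

i=0 t=7 v=2: → [0,9); WM=7
i=1 t=9 v=5: → [9,18); WM=9; [0,9) fires=2
i=2 t=11 v=4: → [9,18); WM=11
i=3 t=17 v=7: → [9,18); WM=17
i=4 t=23 v=2: → [18,27); WM=23; [9,18) fires=7
i=5 t=17 v=5: DROP (t<23-1); WM=23
i=6 t=27 v=5: → [27,36); WM=27; [18,27) fires=2
i=7 t=14 v=5: DROP (t<27-1); WM=27
i=8 t=40 v=3: → [36,45); WM=40; [27,36) fires=5
i=9 t=24 v=7: DROP (t<40-1); WM=40
i=10 t=27 v=3: DROP (t<40-1); WM=40
i=11 t=48 v=9: → [45,54); WM=48; [36,45) fires=3
i=12 t=46 v=7: DROP (t<48-1); WM=48
i=13 t=50 v=2: → [45,54); WM=50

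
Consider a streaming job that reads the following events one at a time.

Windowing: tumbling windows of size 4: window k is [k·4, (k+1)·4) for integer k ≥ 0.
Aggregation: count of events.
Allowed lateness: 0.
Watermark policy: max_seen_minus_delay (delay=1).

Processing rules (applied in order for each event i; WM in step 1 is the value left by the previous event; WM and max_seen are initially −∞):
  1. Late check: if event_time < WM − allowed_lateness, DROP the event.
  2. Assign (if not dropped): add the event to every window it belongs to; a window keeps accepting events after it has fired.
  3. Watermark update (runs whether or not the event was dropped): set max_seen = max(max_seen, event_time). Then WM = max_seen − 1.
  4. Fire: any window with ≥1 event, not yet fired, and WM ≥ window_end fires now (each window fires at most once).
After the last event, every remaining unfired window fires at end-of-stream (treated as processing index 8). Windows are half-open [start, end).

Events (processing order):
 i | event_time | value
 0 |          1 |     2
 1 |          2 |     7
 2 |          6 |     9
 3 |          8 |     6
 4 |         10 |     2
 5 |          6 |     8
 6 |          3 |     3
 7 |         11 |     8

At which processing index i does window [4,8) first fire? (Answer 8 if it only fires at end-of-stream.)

4

i=0 t=1 v=2: → [0,4); WM=0
i=1 t=2 v=7: → [0,4); WM=1
i=2 t=6 v=9: → [4,8); WM=5; [0,4) fires=2
i=3 t=8 v=6: → [8,12); WM=7
i=4 t=10 v=2: → [8,12); WM=9; [4,8) fires=1
i=5 t=6 v=8: DROP (t<9-0); WM=9
i=6 t=3 v=3: DROP (t<9-0); WM=9
i=7 t=11 v=8: → [8,12); WM=10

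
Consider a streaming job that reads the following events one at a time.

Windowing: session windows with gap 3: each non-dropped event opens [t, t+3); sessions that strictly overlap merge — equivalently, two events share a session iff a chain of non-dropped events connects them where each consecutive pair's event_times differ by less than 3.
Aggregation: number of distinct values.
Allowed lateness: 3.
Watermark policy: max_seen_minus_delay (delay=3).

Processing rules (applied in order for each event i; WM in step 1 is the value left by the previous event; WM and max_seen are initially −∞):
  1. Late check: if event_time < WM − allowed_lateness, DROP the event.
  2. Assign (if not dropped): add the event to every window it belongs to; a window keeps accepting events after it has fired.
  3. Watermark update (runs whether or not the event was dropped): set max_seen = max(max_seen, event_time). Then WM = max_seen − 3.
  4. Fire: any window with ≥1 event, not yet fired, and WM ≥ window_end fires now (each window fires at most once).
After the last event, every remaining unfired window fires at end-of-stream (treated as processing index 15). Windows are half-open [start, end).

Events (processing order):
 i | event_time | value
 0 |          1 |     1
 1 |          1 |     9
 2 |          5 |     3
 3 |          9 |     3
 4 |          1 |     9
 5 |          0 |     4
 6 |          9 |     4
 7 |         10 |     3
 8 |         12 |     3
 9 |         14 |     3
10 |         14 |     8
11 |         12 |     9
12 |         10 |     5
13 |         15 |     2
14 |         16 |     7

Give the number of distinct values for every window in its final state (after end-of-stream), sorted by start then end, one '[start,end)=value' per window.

i=0 t=1 v=1: → [1,4); WM=-2
i=1 t=1 v=9: → [1,4); WM=-2
i=2 t=5 v=3: → [5,8); WM=2
i=3 t=9 v=3: → [9,12); WM=6
i=4 t=1 v=9: DROP (t<6-3); WM=6
i=5 t=0 v=4: DROP (t<6-3); WM=6
i=6 t=9 v=4: → [9,12); WM=6
i=7 t=10 v=3: → [9,13); WM=7
i=8 t=12 v=3: → [9,15); WM=9
i=9 t=14 v=3: → [9,17); WM=11
i=10 t=14 v=8: → [9,17); WM=11
i=11 t=12 v=9: → [9,17); WM=11
i=12 t=10 v=5: → [9,17); WM=11
i=13 t=15 v=2: → [9,18); WM=12
i=14 t=16 v=7: → [9,19); WM=13

[1,4)=2 [5,8)=1 [9,19)=7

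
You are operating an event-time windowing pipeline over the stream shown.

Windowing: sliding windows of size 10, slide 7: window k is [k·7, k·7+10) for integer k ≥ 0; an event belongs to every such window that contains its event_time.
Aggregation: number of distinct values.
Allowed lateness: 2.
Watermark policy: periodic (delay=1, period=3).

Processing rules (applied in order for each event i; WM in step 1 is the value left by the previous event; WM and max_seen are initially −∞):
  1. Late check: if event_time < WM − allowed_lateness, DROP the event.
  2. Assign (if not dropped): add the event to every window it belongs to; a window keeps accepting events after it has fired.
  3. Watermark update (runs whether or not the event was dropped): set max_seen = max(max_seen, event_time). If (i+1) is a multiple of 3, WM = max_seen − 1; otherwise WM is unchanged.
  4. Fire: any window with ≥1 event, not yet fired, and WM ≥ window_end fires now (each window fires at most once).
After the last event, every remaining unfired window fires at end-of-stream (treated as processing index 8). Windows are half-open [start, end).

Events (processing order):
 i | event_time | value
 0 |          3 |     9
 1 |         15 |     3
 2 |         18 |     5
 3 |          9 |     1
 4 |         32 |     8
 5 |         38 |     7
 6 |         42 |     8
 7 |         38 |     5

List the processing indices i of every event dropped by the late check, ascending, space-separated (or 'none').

3

i=0 t=3 v=9: → [0,10); WM=−∞
i=1 t=15 v=3: → [14,24),[7,17); WM=−∞
i=2 t=18 v=5: → [14,24); WM=17; [0,10) fires=1 [7,17) fires=1
i=3 t=9 v=1: DROP (t<17-2); WM=17
i=4 t=32 v=8: → [28,38); WM=17
i=5 t=38 v=7: → [35,45); WM=37; [14,24) fires=2
i=6 t=42 v=8: → [42,52),[35,45); WM=37
i=7 t=38 v=5: → [35,45); WM=37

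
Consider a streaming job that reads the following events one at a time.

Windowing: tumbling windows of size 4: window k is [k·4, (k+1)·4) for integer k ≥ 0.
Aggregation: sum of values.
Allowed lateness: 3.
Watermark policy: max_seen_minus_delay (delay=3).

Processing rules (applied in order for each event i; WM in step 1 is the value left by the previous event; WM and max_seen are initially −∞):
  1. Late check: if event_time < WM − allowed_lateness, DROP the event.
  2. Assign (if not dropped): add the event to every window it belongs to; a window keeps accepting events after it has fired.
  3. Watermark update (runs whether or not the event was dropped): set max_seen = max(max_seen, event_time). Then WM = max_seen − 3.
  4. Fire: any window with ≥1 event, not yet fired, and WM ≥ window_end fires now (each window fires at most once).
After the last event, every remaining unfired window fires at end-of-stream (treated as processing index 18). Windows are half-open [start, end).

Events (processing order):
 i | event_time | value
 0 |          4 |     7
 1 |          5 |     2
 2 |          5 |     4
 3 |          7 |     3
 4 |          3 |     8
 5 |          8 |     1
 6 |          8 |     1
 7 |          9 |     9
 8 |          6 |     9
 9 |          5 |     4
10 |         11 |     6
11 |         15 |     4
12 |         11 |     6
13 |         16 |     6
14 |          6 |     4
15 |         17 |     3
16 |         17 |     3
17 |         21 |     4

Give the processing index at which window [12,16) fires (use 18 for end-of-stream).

17

i=0 t=4 v=7: → [4,8); WM=1
i=1 t=5 v=2: → [4,8); WM=2
i=2 t=5 v=4: → [4,8); WM=2
i=3 t=7 v=3: → [4,8); WM=4
i=4 t=3 v=8: → [0,4); WM=4; [0,4) fires=8
i=5 t=8 v=1: → [8,12); WM=5
i=6 t=8 v=1: → [8,12); WM=5
i=7 t=9 v=9: → [8,12); WM=6
i=8 t=6 v=9: → [4,8); WM=6
i=9 t=5 v=4: → [4,8); WM=6
i=10 t=11 v=6: → [8,12); WM=8; [4,8) fires=29
i=11 t=15 v=4: → [12,16); WM=12; [8,12) fires=17
i=12 t=11 v=6: → [8,12); WM=12
i=13 t=16 v=6: → [16,20); WM=13
i=14 t=6 v=4: DROP (t<13-3); WM=13
i=15 t=17 v=3: → [16,20); WM=14
i=16 t=17 v=3: → [16,20); WM=14
i=17 t=21 v=4: → [20,24); WM=18; [12,16) fires=4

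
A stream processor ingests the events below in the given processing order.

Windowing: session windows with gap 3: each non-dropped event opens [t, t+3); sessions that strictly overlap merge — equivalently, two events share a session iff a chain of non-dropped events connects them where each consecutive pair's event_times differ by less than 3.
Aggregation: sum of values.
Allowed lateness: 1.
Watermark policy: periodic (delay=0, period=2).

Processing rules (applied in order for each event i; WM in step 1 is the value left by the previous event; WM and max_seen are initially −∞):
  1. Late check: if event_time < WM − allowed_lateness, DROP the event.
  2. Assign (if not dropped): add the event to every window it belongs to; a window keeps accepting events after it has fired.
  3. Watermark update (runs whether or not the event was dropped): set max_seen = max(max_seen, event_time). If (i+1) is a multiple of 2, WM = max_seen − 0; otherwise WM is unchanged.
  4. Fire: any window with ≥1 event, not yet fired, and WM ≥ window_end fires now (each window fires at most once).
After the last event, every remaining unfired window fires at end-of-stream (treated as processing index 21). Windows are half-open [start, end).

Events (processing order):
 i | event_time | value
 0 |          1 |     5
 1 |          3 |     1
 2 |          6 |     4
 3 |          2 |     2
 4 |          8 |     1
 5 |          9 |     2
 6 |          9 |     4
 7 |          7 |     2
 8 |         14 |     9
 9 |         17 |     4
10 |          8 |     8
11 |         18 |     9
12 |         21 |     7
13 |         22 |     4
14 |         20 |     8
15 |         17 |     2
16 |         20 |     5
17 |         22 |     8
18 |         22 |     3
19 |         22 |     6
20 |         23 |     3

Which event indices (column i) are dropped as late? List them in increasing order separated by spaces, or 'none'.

i=0 t=1 v=5: → [1,4); WM=−∞
i=1 t=3 v=1: → [1,6); WM=3
i=2 t=6 v=4: → [6,9); WM=3
i=3 t=2 v=2: → [1,6); WM=6
i=4 t=8 v=1: → [6,11); WM=6
i=5 t=9 v=2: → [6,12); WM=9
i=6 t=9 v=4: → [6,12); WM=9
i=7 t=7 v=2: DROP (t<9-1); WM=9
i=8 t=14 v=9: → [14,17); WM=9
i=9 t=17 v=4: → [17,20); WM=17
i=10 t=8 v=8: DROP (t<17-1); WM=17
i=11 t=18 v=9: → [17,21); WM=18
i=12 t=21 v=7: → [21,24); WM=18
i=13 t=22 v=4: → [21,25); WM=22
i=14 t=20 v=8: DROP (t<22-1); WM=22
i=15 t=17 v=2: DROP (t<22-1); WM=22
i=16 t=20 v=5: DROP (t<22-1); WM=22
i=17 t=22 v=8: → [21,25); WM=22
i=18 t=22 v=3: → [21,25); WM=22
i=19 t=22 v=6: → [21,25); WM=22
i=20 t=23 v=3: → [21,26); WM=22

7 10 14 15 16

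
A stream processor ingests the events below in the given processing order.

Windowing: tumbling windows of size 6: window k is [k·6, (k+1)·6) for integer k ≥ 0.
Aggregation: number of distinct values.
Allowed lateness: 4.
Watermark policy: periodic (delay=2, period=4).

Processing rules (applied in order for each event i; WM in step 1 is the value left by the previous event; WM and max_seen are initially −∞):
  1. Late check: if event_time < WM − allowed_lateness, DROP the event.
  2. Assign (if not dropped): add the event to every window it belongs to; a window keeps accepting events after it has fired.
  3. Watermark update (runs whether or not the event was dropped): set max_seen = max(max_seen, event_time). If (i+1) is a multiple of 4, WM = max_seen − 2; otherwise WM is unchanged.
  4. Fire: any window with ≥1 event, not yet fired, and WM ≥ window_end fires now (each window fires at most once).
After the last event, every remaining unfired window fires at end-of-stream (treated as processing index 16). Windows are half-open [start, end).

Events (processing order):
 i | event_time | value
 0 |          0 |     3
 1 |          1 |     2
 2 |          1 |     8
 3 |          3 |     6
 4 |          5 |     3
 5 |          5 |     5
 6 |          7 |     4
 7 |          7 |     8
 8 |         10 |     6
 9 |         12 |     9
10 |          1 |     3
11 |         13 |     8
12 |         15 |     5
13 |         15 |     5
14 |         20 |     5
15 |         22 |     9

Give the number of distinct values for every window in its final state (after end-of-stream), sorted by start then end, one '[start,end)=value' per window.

[0,6)=5 [6,12)=3 [12,18)=3 [18,24)=2

i=0 t=0 v=3: → [0,6); WM=−∞
i=1 t=1 v=2: → [0,6); WM=−∞
i=2 t=1 v=8: → [0,6); WM=−∞
i=3 t=3 v=6: → [0,6); WM=1
i=4 t=5 v=3: → [0,6); WM=1
i=5 t=5 v=5: → [0,6); WM=1
i=6 t=7 v=4: → [6,12); WM=1
i=7 t=7 v=8: → [6,12); WM=5
i=8 t=10 v=6: → [6,12); WM=5
i=9 t=12 v=9: → [12,18); WM=5
i=10 t=1 v=3: → [0,6); WM=5
i=11 t=13 v=8: → [12,18); WM=11; [0,6) fires=5
i=12 t=15 v=5: → [12,18); WM=11
i=13 t=15 v=5: → [12,18); WM=11
i=14 t=20 v=5: → [18,24); WM=11
i=15 t=22 v=9: → [18,24); WM=20; [6,12) fires=3 [12,18) fires=3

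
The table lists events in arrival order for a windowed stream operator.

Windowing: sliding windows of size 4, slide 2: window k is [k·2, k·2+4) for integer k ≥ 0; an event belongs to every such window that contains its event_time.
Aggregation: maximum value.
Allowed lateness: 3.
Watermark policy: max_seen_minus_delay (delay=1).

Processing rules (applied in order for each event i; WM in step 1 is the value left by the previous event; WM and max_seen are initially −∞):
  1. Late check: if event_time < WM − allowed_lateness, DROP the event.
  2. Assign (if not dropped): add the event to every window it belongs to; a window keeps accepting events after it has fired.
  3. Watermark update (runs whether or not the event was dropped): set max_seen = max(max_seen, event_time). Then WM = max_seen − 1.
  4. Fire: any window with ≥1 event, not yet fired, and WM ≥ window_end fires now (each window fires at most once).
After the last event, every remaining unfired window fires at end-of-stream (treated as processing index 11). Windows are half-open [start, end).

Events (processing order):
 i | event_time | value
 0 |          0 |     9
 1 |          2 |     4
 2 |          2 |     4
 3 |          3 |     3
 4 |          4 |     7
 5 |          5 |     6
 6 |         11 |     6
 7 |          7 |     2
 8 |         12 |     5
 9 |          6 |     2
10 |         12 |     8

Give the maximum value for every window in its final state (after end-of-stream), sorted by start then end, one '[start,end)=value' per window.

i=0 t=0 v=9: → [0,4); WM=-1
i=1 t=2 v=4: → [2,6),[0,4); WM=1
i=2 t=2 v=4: → [2,6),[0,4); WM=1
i=3 t=3 v=3: → [2,6),[0,4); WM=2
i=4 t=4 v=7: → [4,8),[2,6); WM=3
i=5 t=5 v=6: → [4,8),[2,6); WM=4; [0,4) fires=9
i=6 t=11 v=6: → [10,14),[8,12); WM=10; [2,6) fires=7 [4,8) fires=7
i=7 t=7 v=2: → [6,10),[4,8); WM=10; [6,10) fires=2
i=8 t=12 v=5: → [12,16),[10,14); WM=11
i=9 t=6 v=2: DROP (t<11-3); WM=11
i=10 t=12 v=8: → [12,16),[10,14); WM=11

[0,4)=9 [2,6)=7 [4,8)=7 [6,10)=2 [8,12)=6 [10,14)=8 [12,16)=8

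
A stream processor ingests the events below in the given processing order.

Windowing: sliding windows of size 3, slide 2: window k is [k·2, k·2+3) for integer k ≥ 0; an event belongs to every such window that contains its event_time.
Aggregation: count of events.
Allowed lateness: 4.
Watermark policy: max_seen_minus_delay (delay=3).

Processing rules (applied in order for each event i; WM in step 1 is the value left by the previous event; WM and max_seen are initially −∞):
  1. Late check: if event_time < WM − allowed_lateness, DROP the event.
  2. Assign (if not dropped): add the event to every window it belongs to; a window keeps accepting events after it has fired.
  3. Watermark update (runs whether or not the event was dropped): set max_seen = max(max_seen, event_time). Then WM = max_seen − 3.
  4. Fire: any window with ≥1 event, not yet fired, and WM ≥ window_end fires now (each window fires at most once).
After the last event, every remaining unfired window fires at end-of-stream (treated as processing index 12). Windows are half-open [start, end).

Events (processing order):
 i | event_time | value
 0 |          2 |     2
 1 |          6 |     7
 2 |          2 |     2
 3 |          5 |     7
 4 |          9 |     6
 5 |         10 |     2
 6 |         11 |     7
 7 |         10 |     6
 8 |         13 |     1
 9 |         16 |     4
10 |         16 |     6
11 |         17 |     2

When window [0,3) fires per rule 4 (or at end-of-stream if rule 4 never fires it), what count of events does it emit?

1

i=0 t=2 v=2: → [2,5),[0,3); WM=-1
i=1 t=6 v=7: → [6,9),[4,7); WM=3; [0,3) fires=1
i=2 t=2 v=2: → [2,5),[0,3); WM=3
i=3 t=5 v=7: → [4,7); WM=3
i=4 t=9 v=6: → [8,11); WM=6; [2,5) fires=2
i=5 t=10 v=2: → [10,13),[8,11); WM=7; [4,7) fires=2
i=6 t=11 v=7: → [10,13); WM=8
i=7 t=10 v=6: → [10,13),[8,11); WM=8
i=8 t=13 v=1: → [12,15); WM=10; [6,9) fires=1
i=9 t=16 v=4: → [16,19),[14,17); WM=13; [8,11) fires=3 [10,13) fires=3
i=10 t=16 v=6: → [16,19),[14,17); WM=13
i=11 t=17 v=2: → [16,19); WM=14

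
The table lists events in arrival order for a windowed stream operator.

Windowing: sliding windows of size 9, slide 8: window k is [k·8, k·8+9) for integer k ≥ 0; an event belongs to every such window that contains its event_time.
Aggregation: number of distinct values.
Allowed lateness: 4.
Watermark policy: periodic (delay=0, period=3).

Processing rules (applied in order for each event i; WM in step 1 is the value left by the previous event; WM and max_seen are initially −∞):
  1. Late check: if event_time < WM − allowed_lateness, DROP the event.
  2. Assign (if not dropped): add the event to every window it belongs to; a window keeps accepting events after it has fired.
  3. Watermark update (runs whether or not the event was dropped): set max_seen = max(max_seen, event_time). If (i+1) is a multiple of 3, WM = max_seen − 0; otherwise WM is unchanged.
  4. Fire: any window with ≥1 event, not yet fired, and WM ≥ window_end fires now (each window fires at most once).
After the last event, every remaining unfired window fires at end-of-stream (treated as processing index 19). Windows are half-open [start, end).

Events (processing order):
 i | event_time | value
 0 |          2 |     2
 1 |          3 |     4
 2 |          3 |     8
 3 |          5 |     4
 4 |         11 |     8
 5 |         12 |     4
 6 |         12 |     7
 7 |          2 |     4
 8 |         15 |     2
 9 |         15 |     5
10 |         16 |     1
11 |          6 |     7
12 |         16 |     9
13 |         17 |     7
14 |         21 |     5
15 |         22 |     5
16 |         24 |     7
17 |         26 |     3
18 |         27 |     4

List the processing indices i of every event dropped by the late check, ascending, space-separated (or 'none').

i=0 t=2 v=2: → [0,9); WM=−∞
i=1 t=3 v=4: → [0,9); WM=−∞
i=2 t=3 v=8: → [0,9); WM=3
i=3 t=5 v=4: → [0,9); WM=3
i=4 t=11 v=8: → [8,17); WM=3
i=5 t=12 v=4: → [8,17); WM=12; [0,9) fires=3
i=6 t=12 v=7: → [8,17); WM=12
i=7 t=2 v=4: DROP (t<12-4); WM=12
i=8 t=15 v=2: → [8,17); WM=15
i=9 t=15 v=5: → [8,17); WM=15
i=10 t=16 v=1: → [16,25),[8,17); WM=15
i=11 t=6 v=7: DROP (t<15-4); WM=16
i=12 t=16 v=9: → [16,25),[8,17); WM=16
i=13 t=17 v=7: → [16,25); WM=16
i=14 t=21 v=5: → [16,25); WM=21; [8,17) fires=7
i=15 t=22 v=5: → [16,25); WM=21
i=16 t=24 v=7: → [24,33),[16,25); WM=21
i=17 t=26 v=3: → [24,33); WM=26; [16,25) fires=4
i=18 t=27 v=4: → [24,33); WM=26

7 11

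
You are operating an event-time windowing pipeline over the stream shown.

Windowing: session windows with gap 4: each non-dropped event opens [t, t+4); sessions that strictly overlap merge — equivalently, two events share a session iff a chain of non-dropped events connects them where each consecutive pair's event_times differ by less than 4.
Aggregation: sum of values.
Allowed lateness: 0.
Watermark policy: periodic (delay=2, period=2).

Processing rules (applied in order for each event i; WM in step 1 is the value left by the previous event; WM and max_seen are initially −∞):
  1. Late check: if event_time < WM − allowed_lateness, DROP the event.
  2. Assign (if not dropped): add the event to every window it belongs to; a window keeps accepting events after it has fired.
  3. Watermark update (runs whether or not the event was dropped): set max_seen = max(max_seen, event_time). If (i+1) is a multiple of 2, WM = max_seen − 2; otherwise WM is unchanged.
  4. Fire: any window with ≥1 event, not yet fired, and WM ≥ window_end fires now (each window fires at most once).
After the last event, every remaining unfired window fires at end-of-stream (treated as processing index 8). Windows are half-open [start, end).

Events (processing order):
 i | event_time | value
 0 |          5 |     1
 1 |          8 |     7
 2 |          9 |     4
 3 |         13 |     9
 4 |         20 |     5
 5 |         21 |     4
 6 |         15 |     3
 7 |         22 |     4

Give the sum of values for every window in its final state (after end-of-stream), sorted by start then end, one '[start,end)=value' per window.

[5,13)=12 [13,17)=9 [20,26)=13

i=0 t=5 v=1: → [5,9); WM=−∞
i=1 t=8 v=7: → [5,12); WM=6
i=2 t=9 v=4: → [5,13); WM=6
i=3 t=13 v=9: → [13,17); WM=11
i=4 t=20 v=5: → [20,24); WM=11
i=5 t=21 v=4: → [20,25); WM=19
i=6 t=15 v=3: DROP (t<19-0); WM=19
i=7 t=22 v=4: → [20,26); WM=20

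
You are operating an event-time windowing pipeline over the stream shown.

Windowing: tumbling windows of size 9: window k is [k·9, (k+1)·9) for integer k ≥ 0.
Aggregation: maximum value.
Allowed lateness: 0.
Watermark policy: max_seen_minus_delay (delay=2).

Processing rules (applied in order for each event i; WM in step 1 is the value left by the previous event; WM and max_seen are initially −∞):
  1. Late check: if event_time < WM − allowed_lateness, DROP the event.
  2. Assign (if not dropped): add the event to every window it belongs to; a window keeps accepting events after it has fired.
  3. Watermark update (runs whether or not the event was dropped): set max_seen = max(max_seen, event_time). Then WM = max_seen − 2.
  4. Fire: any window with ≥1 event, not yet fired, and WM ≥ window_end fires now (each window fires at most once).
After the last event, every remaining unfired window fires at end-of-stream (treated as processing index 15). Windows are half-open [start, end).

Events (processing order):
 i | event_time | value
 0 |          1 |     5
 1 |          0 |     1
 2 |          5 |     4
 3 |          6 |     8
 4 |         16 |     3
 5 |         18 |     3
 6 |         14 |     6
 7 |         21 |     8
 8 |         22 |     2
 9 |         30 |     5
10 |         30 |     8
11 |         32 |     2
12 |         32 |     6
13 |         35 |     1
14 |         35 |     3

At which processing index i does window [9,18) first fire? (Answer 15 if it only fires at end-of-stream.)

i=0 t=1 v=5: → [0,9); WM=-1
i=1 t=0 v=1: → [0,9); WM=-1
i=2 t=5 v=4: → [0,9); WM=3
i=3 t=6 v=8: → [0,9); WM=4
i=4 t=16 v=3: → [9,18); WM=14; [0,9) fires=8
i=5 t=18 v=3: → [18,27); WM=16
i=6 t=14 v=6: DROP (t<16-0); WM=16
i=7 t=21 v=8: → [18,27); WM=19; [9,18) fires=3
i=8 t=22 v=2: → [18,27); WM=20
i=9 t=30 v=5: → [27,36); WM=28; [18,27) fires=8
i=10 t=30 v=8: → [27,36); WM=28
i=11 t=32 v=2: → [27,36); WM=30
i=12 t=32 v=6: → [27,36); WM=30
i=13 t=35 v=1: → [27,36); WM=33
i=14 t=35 v=3: → [27,36); WM=33

7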